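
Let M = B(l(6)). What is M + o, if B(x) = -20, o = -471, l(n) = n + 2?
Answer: -491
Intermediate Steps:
l(n) = 2 + n
M = -20
M + o = -20 - 471 = -491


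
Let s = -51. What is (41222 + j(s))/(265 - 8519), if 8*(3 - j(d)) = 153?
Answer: -329647/66032 ≈ -4.9922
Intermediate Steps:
j(d) = -129/8 (j(d) = 3 - ⅛*153 = 3 - 153/8 = -129/8)
(41222 + j(s))/(265 - 8519) = (41222 - 129/8)/(265 - 8519) = (329647/8)/(-8254) = (329647/8)*(-1/8254) = -329647/66032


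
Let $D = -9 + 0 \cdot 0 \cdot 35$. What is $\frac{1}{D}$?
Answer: $- \frac{1}{9} \approx -0.11111$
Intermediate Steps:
$D = -9$ ($D = -9 + 0 \cdot 35 = -9 + 0 = -9$)
$\frac{1}{D} = \frac{1}{-9} = - \frac{1}{9}$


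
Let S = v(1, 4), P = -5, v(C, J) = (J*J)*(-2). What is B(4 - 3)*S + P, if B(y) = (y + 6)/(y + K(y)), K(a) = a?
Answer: -117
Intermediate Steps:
v(C, J) = -2*J**2 (v(C, J) = J**2*(-2) = -2*J**2)
S = -32 (S = -2*4**2 = -2*16 = -32)
B(y) = (6 + y)/(2*y) (B(y) = (y + 6)/(y + y) = (6 + y)/((2*y)) = (6 + y)*(1/(2*y)) = (6 + y)/(2*y))
B(4 - 3)*S + P = ((6 + (4 - 3))/(2*(4 - 3)))*(-32) - 5 = ((1/2)*(6 + 1)/1)*(-32) - 5 = ((1/2)*1*7)*(-32) - 5 = (7/2)*(-32) - 5 = -112 - 5 = -117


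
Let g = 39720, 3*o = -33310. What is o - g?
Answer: -152470/3 ≈ -50823.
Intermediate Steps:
o = -33310/3 (o = (⅓)*(-33310) = -33310/3 ≈ -11103.)
o - g = -33310/3 - 1*39720 = -33310/3 - 39720 = -152470/3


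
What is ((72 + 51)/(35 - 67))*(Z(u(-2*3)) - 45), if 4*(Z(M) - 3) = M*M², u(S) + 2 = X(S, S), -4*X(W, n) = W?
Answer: 165435/1024 ≈ 161.56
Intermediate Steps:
X(W, n) = -W/4
u(S) = -2 - S/4
Z(M) = 3 + M³/4 (Z(M) = 3 + (M*M²)/4 = 3 + M³/4)
((72 + 51)/(35 - 67))*(Z(u(-2*3)) - 45) = ((72 + 51)/(35 - 67))*((3 + (-2 - (-1)*3/2)³/4) - 45) = (123/(-32))*((3 + (-2 - ¼*(-6))³/4) - 45) = (123*(-1/32))*((3 + (-2 + 3/2)³/4) - 45) = -123*((3 + (-½)³/4) - 45)/32 = -123*((3 + (¼)*(-⅛)) - 45)/32 = -123*((3 - 1/32) - 45)/32 = -123*(95/32 - 45)/32 = -123/32*(-1345/32) = 165435/1024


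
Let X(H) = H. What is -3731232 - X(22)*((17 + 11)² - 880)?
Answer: -3729120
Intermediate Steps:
-3731232 - X(22)*((17 + 11)² - 880) = -3731232 - 22*((17 + 11)² - 880) = -3731232 - 22*(28² - 880) = -3731232 - 22*(784 - 880) = -3731232 - 22*(-96) = -3731232 - 1*(-2112) = -3731232 + 2112 = -3729120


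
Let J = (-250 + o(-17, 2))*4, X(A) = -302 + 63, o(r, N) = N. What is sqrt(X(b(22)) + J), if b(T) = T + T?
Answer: I*sqrt(1231) ≈ 35.086*I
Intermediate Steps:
b(T) = 2*T
X(A) = -239
J = -992 (J = (-250 + 2)*4 = -248*4 = -992)
sqrt(X(b(22)) + J) = sqrt(-239 - 992) = sqrt(-1231) = I*sqrt(1231)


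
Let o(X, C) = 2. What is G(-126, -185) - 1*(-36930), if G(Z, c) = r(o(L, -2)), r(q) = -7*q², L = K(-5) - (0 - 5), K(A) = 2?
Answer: 36902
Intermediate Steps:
L = 7 (L = 2 - (0 - 5) = 2 - 1*(-5) = 2 + 5 = 7)
G(Z, c) = -28 (G(Z, c) = -7*2² = -7*4 = -28)
G(-126, -185) - 1*(-36930) = -28 - 1*(-36930) = -28 + 36930 = 36902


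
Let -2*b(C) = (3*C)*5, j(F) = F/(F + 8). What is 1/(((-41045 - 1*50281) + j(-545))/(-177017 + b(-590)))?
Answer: 13240272/7005931 ≈ 1.8899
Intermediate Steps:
j(F) = F/(8 + F)
b(C) = -15*C/2 (b(C) = -3*C*5/2 = -15*C/2)
1/(((-41045 - 1*50281) + j(-545))/(-177017 + b(-590))) = 1/(((-41045 - 1*50281) - 545/(8 - 545))/(-177017 - 15/2*(-590))) = 1/(((-41045 - 50281) - 545/(-537))/(-177017 + 4425)) = 1/((-91326 - 545*(-1/537))/(-172592)) = 1/((-91326 + 545/537)*(-1/172592)) = 1/(-49041517/537*(-1/172592)) = 1/(7005931/13240272) = 13240272/7005931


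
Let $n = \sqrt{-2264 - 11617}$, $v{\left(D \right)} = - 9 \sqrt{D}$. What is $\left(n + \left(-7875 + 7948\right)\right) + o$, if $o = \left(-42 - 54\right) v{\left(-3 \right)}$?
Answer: $73 + i \sqrt{13881} + 864 i \sqrt{3} \approx 73.0 + 1614.3 i$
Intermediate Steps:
$n = i \sqrt{13881}$ ($n = \sqrt{-13881} = i \sqrt{13881} \approx 117.82 i$)
$o = 864 i \sqrt{3}$ ($o = \left(-42 - 54\right) \left(- 9 \sqrt{-3}\right) = - 96 \left(- 9 i \sqrt{3}\right) = 864 i \sqrt{3} \approx 1496.5 i$)
$\left(n + \left(-7875 + 7948\right)\right) + o = \left(i \sqrt{13881} + \left(-7875 + 7948\right)\right) + 864 i \sqrt{3} = \left(i \sqrt{13881} + 73\right) + 864 i \sqrt{3} = \left(73 + i \sqrt{13881}\right) + 864 i \sqrt{3} = 73 + i \sqrt{13881} + 864 i \sqrt{3}$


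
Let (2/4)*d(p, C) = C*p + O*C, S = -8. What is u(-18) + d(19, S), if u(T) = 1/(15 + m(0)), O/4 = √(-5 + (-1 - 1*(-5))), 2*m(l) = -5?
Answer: -7598/25 - 64*I ≈ -303.92 - 64.0*I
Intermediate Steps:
m(l) = -5/2 (m(l) = (½)*(-5) = -5/2)
O = 4*I (O = 4*√(-5 + (-1 - 1*(-5))) = 4*√(-5 + (-1 + 5)) = 4*√(-5 + 4) = 4*√(-1) = 4*I ≈ 4.0*I)
u(T) = 2/25 (u(T) = 1/(15 - 5/2) = 1/(25/2) = 2/25)
d(p, C) = 2*C*p + 8*I*C (d(p, C) = 2*(C*p + (4*I)*C) = 2*(C*p + 4*I*C) = 2*C*p + 8*I*C)
u(-18) + d(19, S) = 2/25 + 2*(-8)*(19 + 4*I) = 2/25 + (-304 - 64*I) = -7598/25 - 64*I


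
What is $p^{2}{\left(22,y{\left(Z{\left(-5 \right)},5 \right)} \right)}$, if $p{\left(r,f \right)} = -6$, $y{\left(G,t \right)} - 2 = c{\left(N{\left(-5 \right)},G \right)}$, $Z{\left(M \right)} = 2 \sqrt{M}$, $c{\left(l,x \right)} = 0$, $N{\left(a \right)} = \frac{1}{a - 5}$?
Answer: $36$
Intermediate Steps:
$N{\left(a \right)} = \frac{1}{-5 + a}$
$y{\left(G,t \right)} = 2$ ($y{\left(G,t \right)} = 2 + 0 = 2$)
$p^{2}{\left(22,y{\left(Z{\left(-5 \right)},5 \right)} \right)} = \left(-6\right)^{2} = 36$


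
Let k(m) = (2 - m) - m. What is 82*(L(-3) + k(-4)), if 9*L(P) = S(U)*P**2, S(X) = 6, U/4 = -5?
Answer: 1312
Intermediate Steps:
U = -20 (U = 4*(-5) = -20)
L(P) = 2*P**2/3 (L(P) = (6*P**2)/9 = 2*P**2/3)
k(m) = 2 - 2*m
82*(L(-3) + k(-4)) = 82*((2/3)*(-3)**2 + (2 - 2*(-4))) = 82*((2/3)*9 + (2 + 8)) = 82*(6 + 10) = 82*16 = 1312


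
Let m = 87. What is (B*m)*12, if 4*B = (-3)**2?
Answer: 2349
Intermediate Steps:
B = 9/4 (B = (1/4)*(-3)**2 = (1/4)*9 = 9/4 ≈ 2.2500)
(B*m)*12 = ((9/4)*87)*12 = (783/4)*12 = 2349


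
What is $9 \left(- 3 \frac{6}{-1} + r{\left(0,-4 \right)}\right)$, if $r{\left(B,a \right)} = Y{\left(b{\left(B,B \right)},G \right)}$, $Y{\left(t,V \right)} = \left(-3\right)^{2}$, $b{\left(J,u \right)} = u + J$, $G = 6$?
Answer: $243$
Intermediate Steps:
$b{\left(J,u \right)} = J + u$
$Y{\left(t,V \right)} = 9$
$r{\left(B,a \right)} = 9$
$9 \left(- 3 \frac{6}{-1} + r{\left(0,-4 \right)}\right) = 9 \left(- 3 \frac{6}{-1} + 9\right) = 9 \left(- 3 \cdot 6 \left(-1\right) + 9\right) = 9 \left(\left(-3\right) \left(-6\right) + 9\right) = 9 \left(18 + 9\right) = 9 \cdot 27 = 243$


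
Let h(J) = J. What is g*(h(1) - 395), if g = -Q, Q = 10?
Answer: 3940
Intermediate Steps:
g = -10 (g = -1*10 = -10)
g*(h(1) - 395) = -10*(1 - 395) = -10*(-394) = 3940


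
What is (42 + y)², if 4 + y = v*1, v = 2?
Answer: 1600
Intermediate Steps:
y = -2 (y = -4 + 2*1 = -4 + 2 = -2)
(42 + y)² = (42 - 2)² = 40² = 1600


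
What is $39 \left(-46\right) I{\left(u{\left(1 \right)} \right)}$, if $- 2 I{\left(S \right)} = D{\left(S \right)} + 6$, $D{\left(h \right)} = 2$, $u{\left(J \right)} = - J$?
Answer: $7176$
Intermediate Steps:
$I{\left(S \right)} = -4$ ($I{\left(S \right)} = - \frac{2 + 6}{2} = \left(- \frac{1}{2}\right) 8 = -4$)
$39 \left(-46\right) I{\left(u{\left(1 \right)} \right)} = 39 \left(-46\right) \left(-4\right) = \left(-1794\right) \left(-4\right) = 7176$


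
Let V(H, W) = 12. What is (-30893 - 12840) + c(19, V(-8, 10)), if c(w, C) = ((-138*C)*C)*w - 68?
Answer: -421369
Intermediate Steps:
c(w, C) = -68 - 138*w*C**2 (c(w, C) = (-138*C**2)*w - 68 = -138*w*C**2 - 68 = -68 - 138*w*C**2)
(-30893 - 12840) + c(19, V(-8, 10)) = (-30893 - 12840) + (-68 - 138*19*12**2) = -43733 + (-68 - 138*19*144) = -43733 + (-68 - 377568) = -43733 - 377636 = -421369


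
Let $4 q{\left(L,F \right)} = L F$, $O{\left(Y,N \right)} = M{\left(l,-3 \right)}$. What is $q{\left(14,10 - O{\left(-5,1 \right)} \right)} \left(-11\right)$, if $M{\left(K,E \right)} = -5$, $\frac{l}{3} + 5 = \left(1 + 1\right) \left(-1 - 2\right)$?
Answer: $- \frac{1155}{2} \approx -577.5$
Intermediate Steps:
$l = -33$ ($l = -15 + 3 \left(1 + 1\right) \left(-1 - 2\right) = -15 + 3 \cdot 2 \left(-3\right) = -15 + 3 \left(-6\right) = -15 - 18 = -33$)
$O{\left(Y,N \right)} = -5$
$q{\left(L,F \right)} = \frac{F L}{4}$ ($q{\left(L,F \right)} = \frac{L F}{4} = \frac{F L}{4}$)
$q{\left(14,10 - O{\left(-5,1 \right)} \right)} \left(-11\right) = \frac{1}{4} \left(10 - -5\right) 14 \left(-11\right) = \frac{1}{4} \left(10 + 5\right) 14 \left(-11\right) = \frac{1}{4} \cdot 15 \cdot 14 \left(-11\right) = \frac{105}{2} \left(-11\right) = - \frac{1155}{2}$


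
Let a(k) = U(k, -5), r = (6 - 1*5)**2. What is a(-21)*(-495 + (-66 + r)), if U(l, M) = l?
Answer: 11760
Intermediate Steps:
r = 1 (r = (6 - 5)**2 = 1**2 = 1)
a(k) = k
a(-21)*(-495 + (-66 + r)) = -21*(-495 + (-66 + 1)) = -21*(-495 - 65) = -21*(-560) = 11760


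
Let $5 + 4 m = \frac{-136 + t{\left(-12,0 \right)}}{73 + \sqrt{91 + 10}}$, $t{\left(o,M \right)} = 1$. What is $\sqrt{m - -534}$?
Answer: $\frac{\sqrt{14548233991 + 176445 \sqrt{101}}}{5228} \approx 23.073$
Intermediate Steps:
$m = - \frac{5}{4} - \frac{135}{4 \left(73 + \sqrt{101}\right)}$ ($m = - \frac{5}{4} + \frac{\left(-136 + 1\right) \frac{1}{73 + \sqrt{91 + 10}}}{4} = - \frac{5}{4} + \frac{\left(-135\right) \frac{1}{73 + \sqrt{101}}}{4} = - \frac{5}{4} - \frac{135}{4 \left(73 + \sqrt{101}\right)} \approx -1.6564$)
$\sqrt{m - -534} = \sqrt{\left(- \frac{35995}{20912} + \frac{135 \sqrt{101}}{20912}\right) - -534} = \sqrt{\left(- \frac{35995}{20912} + \frac{135 \sqrt{101}}{20912}\right) + 534} = \sqrt{\frac{11131013}{20912} + \frac{135 \sqrt{101}}{20912}}$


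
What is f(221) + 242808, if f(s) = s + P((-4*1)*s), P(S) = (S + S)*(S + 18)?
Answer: 1774117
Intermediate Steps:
P(S) = 2*S*(18 + S) (P(S) = (2*S)*(18 + S) = 2*S*(18 + S))
f(s) = s - 8*s*(18 - 4*s) (f(s) = s + 2*((-4*1)*s)*(18 + (-4*1)*s) = s + 2*(-4*s)*(18 - 4*s) = s - 8*s*(18 - 4*s))
f(221) + 242808 = 221*(-143 + 32*221) + 242808 = 221*(-143 + 7072) + 242808 = 221*6929 + 242808 = 1531309 + 242808 = 1774117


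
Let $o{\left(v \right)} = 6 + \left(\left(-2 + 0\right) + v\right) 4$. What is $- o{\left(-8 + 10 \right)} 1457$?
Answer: $-8742$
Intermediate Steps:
$o{\left(v \right)} = -2 + 4 v$ ($o{\left(v \right)} = 6 + \left(-2 + v\right) 4 = 6 + \left(-8 + 4 v\right) = -2 + 4 v$)
$- o{\left(-8 + 10 \right)} 1457 = - \left(-2 + 4 \left(-8 + 10\right)\right) 1457 = - \left(-2 + 4 \cdot 2\right) 1457 = - \left(-2 + 8\right) 1457 = - 6 \cdot 1457 = \left(-1\right) 8742 = -8742$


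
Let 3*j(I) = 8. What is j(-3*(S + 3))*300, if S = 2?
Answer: 800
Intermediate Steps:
j(I) = 8/3 (j(I) = (⅓)*8 = 8/3)
j(-3*(S + 3))*300 = (8/3)*300 = 800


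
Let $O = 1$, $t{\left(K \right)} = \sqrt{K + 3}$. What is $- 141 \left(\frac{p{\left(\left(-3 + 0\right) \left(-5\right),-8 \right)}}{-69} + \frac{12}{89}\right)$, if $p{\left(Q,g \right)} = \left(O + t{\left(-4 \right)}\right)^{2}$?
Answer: $- \frac{1692}{89} + \frac{94 i}{23} \approx -19.011 + 4.087 i$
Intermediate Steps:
$t{\left(K \right)} = \sqrt{3 + K}$
$p{\left(Q,g \right)} = \left(1 + i\right)^{2}$ ($p{\left(Q,g \right)} = \left(1 + \sqrt{3 - 4}\right)^{2} = \left(1 + \sqrt{-1}\right)^{2} = \left(1 + i\right)^{2}$)
$- 141 \left(\frac{p{\left(\left(-3 + 0\right) \left(-5\right),-8 \right)}}{-69} + \frac{12}{89}\right) = - 141 \left(\frac{2 i}{-69} + \frac{12}{89}\right) = - 141 \left(2 i \left(- \frac{1}{69}\right) + 12 \cdot \frac{1}{89}\right) = - 141 \left(- \frac{2 i}{69} + \frac{12}{89}\right) = - 141 \left(\frac{12}{89} - \frac{2 i}{69}\right) = - \frac{1692}{89} + \frac{94 i}{23}$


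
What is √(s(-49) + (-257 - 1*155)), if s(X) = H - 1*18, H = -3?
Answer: I*√433 ≈ 20.809*I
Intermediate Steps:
s(X) = -21 (s(X) = -3 - 1*18 = -3 - 18 = -21)
√(s(-49) + (-257 - 1*155)) = √(-21 + (-257 - 1*155)) = √(-21 + (-257 - 155)) = √(-21 - 412) = √(-433) = I*√433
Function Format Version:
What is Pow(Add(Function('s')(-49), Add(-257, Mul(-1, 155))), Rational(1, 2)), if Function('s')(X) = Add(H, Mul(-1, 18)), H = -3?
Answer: Mul(I, Pow(433, Rational(1, 2))) ≈ Mul(20.809, I)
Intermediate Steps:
Function('s')(X) = -21 (Function('s')(X) = Add(-3, Mul(-1, 18)) = Add(-3, -18) = -21)
Pow(Add(Function('s')(-49), Add(-257, Mul(-1, 155))), Rational(1, 2)) = Pow(Add(-21, Add(-257, Mul(-1, 155))), Rational(1, 2)) = Pow(Add(-21, Add(-257, -155)), Rational(1, 2)) = Pow(Add(-21, -412), Rational(1, 2)) = Pow(-433, Rational(1, 2)) = Mul(I, Pow(433, Rational(1, 2)))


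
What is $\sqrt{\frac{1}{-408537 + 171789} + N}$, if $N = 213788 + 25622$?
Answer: $\frac{\sqrt{3354709611893973}}{118374} \approx 489.3$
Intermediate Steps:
$N = 239410$
$\sqrt{\frac{1}{-408537 + 171789} + N} = \sqrt{\frac{1}{-408537 + 171789} + 239410} = \sqrt{\frac{1}{-236748} + 239410} = \sqrt{- \frac{1}{236748} + 239410} = \sqrt{\frac{56679838679}{236748}} = \frac{\sqrt{3354709611893973}}{118374}$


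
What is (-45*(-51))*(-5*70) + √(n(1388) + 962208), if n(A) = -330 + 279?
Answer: -803250 + √962157 ≈ -8.0227e+5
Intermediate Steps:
n(A) = -51
(-45*(-51))*(-5*70) + √(n(1388) + 962208) = (-45*(-51))*(-5*70) + √(-51 + 962208) = 2295*(-350) + √962157 = -803250 + √962157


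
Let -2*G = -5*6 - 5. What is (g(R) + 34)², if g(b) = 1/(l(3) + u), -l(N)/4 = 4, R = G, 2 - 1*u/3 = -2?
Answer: 18225/16 ≈ 1139.1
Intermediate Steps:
u = 12 (u = 6 - 3*(-2) = 6 + 6 = 12)
G = 35/2 (G = -(-5*6 - 5)/2 = -(-30 - 5)/2 = -½*(-35) = 35/2 ≈ 17.500)
R = 35/2 ≈ 17.500
l(N) = -16 (l(N) = -4*4 = -16)
g(b) = -¼ (g(b) = 1/(-16 + 12) = 1/(-4) = -¼)
(g(R) + 34)² = (-¼ + 34)² = (135/4)² = 18225/16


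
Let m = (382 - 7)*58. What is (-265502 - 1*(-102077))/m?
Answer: -2179/290 ≈ -7.5138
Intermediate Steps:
m = 21750 (m = 375*58 = 21750)
(-265502 - 1*(-102077))/m = (-265502 - 1*(-102077))/21750 = (-265502 + 102077)*(1/21750) = -163425*1/21750 = -2179/290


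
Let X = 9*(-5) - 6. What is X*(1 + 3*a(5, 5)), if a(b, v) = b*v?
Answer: -3876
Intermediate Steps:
X = -51 (X = -45 - 6 = -51)
X*(1 + 3*a(5, 5)) = -51*(1 + 3*(5*5)) = -51*(1 + 3*25) = -51*(1 + 75) = -51*76 = -3876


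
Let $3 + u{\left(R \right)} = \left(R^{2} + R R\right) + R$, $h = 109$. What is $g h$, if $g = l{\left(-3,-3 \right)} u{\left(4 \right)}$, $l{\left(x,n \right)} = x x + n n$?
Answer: $64746$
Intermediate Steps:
$l{\left(x,n \right)} = n^{2} + x^{2}$ ($l{\left(x,n \right)} = x^{2} + n^{2} = n^{2} + x^{2}$)
$u{\left(R \right)} = -3 + R + 2 R^{2}$ ($u{\left(R \right)} = -3 + \left(\left(R^{2} + R R\right) + R\right) = -3 + \left(\left(R^{2} + R^{2}\right) + R\right) = -3 + \left(2 R^{2} + R\right) = -3 + \left(R + 2 R^{2}\right) = -3 + R + 2 R^{2}$)
$g = 594$ ($g = \left(\left(-3\right)^{2} + \left(-3\right)^{2}\right) \left(-3 + 4 + 2 \cdot 4^{2}\right) = \left(9 + 9\right) \left(-3 + 4 + 2 \cdot 16\right) = 18 \left(-3 + 4 + 32\right) = 18 \cdot 33 = 594$)
$g h = 594 \cdot 109 = 64746$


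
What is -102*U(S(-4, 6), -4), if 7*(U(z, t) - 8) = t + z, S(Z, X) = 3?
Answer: -5610/7 ≈ -801.43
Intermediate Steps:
U(z, t) = 8 + t/7 + z/7 (U(z, t) = 8 + (t + z)/7 = 8 + (t/7 + z/7) = 8 + t/7 + z/7)
-102*U(S(-4, 6), -4) = -102*(8 + (⅐)*(-4) + (⅐)*3) = -102*(8 - 4/7 + 3/7) = -102*55/7 = -5610/7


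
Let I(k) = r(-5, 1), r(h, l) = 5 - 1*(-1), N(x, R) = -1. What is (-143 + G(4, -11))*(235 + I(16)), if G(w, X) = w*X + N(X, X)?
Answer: -45308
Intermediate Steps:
r(h, l) = 6 (r(h, l) = 5 + 1 = 6)
G(w, X) = -1 + X*w (G(w, X) = w*X - 1 = X*w - 1 = -1 + X*w)
I(k) = 6
(-143 + G(4, -11))*(235 + I(16)) = (-143 + (-1 - 11*4))*(235 + 6) = (-143 + (-1 - 44))*241 = (-143 - 45)*241 = -188*241 = -45308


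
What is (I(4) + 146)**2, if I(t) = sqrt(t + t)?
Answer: 21324 + 584*sqrt(2) ≈ 22150.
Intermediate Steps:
I(t) = sqrt(2)*sqrt(t) (I(t) = sqrt(2*t) = sqrt(2)*sqrt(t))
(I(4) + 146)**2 = (sqrt(2)*sqrt(4) + 146)**2 = (sqrt(2)*2 + 146)**2 = (2*sqrt(2) + 146)**2 = (146 + 2*sqrt(2))**2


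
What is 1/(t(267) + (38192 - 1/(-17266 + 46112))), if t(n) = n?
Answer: 28846/1109388313 ≈ 2.6002e-5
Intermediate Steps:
1/(t(267) + (38192 - 1/(-17266 + 46112))) = 1/(267 + (38192 - 1/(-17266 + 46112))) = 1/(267 + (38192 - 1/28846)) = 1/(267 + 1101686431/28846) = 1/(1109388313/28846) = 28846/1109388313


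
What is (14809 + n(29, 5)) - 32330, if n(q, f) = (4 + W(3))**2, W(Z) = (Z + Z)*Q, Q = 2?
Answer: -17265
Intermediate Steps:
W(Z) = 4*Z (W(Z) = (Z + Z)*2 = (2*Z)*2 = 4*Z)
n(q, f) = 256 (n(q, f) = (4 + 4*3)**2 = (4 + 12)**2 = 16**2 = 256)
(14809 + n(29, 5)) - 32330 = (14809 + 256) - 32330 = 15065 - 32330 = -17265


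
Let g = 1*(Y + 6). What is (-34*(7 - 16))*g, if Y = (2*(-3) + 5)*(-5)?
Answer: 3366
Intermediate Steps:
Y = 5 (Y = (-6 + 5)*(-5) = -1*(-5) = 5)
g = 11 (g = 1*(5 + 6) = 1*11 = 11)
(-34*(7 - 16))*g = -34*(7 - 16)*11 = -34*(-9)*11 = 306*11 = 3366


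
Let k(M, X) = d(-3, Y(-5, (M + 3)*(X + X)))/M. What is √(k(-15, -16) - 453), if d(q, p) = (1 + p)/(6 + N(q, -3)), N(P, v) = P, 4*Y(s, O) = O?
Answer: 7*I*√2090/15 ≈ 21.334*I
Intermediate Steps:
Y(s, O) = O/4
d(q, p) = (1 + p)/(6 + q)
k(M, X) = (⅓ + X*(3 + M)/6)/M (k(M, X) = ((1 + ((M + 3)*(X + X))/4)/(6 - 3))/M = ((1 + ((3 + M)*(2*X))/4)/3)/M = ((1 + (2*X*(3 + M))/4)/3)/M = ((1 + X*(3 + M)/2)/3)/M = (⅓ + X*(3 + M)/6)/M)
√(k(-15, -16) - 453) = √((⅙)*(2 - 16*(3 - 15))/(-15) - 453) = √((⅙)*(-1/15)*(2 - 16*(-12)) - 453) = √((⅙)*(-1/15)*(2 + 192) - 453) = √((⅙)*(-1/15)*194 - 453) = √(-97/45 - 453) = √(-20482/45) = 7*I*√2090/15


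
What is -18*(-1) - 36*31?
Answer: -1098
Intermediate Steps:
-18*(-1) - 36*31 = 18 - 1116 = -1098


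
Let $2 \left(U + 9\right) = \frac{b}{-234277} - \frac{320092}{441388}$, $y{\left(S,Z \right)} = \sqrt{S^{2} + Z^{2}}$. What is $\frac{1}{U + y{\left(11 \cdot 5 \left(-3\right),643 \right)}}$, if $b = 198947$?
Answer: $\frac{22632929084193999231}{1018838954197274547909937} + \frac{2312504180153688049 \sqrt{440674}}{1018838954197274547909937} \approx 0.0015289$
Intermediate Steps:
$U = - \frac{14883309033}{1520692007}$ ($U = -9 + \frac{\frac{198947}{-234277} - \frac{320092}{441388}}{2} = -9 + \frac{198947 \left(- \frac{1}{234277}\right) - \frac{80023}{110347}}{2} = -9 + \frac{- \frac{198947}{234277} - \frac{80023}{110347}}{2} = -9 + \frac{1}{2} \left(- \frac{2394161940}{1520692007}\right) = -9 - \frac{1197080970}{1520692007} = - \frac{14883309033}{1520692007} \approx -9.7872$)
$\frac{1}{U + y{\left(11 \cdot 5 \left(-3\right),643 \right)}} = \frac{1}{- \frac{14883309033}{1520692007} + \sqrt{\left(11 \cdot 5 \left(-3\right)\right)^{2} + 643^{2}}} = \frac{1}{- \frac{14883309033}{1520692007} + \sqrt{\left(55 \left(-3\right)\right)^{2} + 413449}} = \frac{1}{- \frac{14883309033}{1520692007} + \sqrt{\left(-165\right)^{2} + 413449}} = \frac{1}{- \frac{14883309033}{1520692007} + \sqrt{27225 + 413449}} = \frac{1}{- \frac{14883309033}{1520692007} + \sqrt{440674}}$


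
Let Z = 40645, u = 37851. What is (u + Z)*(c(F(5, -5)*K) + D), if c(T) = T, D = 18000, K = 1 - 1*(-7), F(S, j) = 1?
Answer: 1413555968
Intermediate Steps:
K = 8 (K = 1 + 7 = 8)
(u + Z)*(c(F(5, -5)*K) + D) = (37851 + 40645)*(1*8 + 18000) = 78496*(8 + 18000) = 78496*18008 = 1413555968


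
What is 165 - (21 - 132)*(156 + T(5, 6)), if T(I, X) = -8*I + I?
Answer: 13596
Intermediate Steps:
T(I, X) = -7*I
165 - (21 - 132)*(156 + T(5, 6)) = 165 - (21 - 132)*(156 - 7*5) = 165 - (-111)*(156 - 35) = 165 - (-111)*121 = 165 - 1*(-13431) = 165 + 13431 = 13596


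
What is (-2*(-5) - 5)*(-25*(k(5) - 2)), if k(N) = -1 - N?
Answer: 1000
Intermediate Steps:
(-2*(-5) - 5)*(-25*(k(5) - 2)) = (-2*(-5) - 5)*(-25*((-1 - 1*5) - 2)) = (10 - 5)*(-25*((-1 - 5) - 2)) = 5*(-25*(-6 - 2)) = 5*(-(-200)) = 5*(-25*(-8)) = 5*200 = 1000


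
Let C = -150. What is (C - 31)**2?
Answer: 32761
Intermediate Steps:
(C - 31)**2 = (-150 - 31)**2 = (-181)**2 = 32761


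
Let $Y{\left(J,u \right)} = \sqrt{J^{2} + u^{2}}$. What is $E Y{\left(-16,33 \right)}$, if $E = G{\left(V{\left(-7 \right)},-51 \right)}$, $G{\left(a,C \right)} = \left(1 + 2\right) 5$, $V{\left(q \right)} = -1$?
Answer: $15 \sqrt{1345} \approx 550.11$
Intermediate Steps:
$G{\left(a,C \right)} = 15$ ($G{\left(a,C \right)} = 3 \cdot 5 = 15$)
$E = 15$
$E Y{\left(-16,33 \right)} = 15 \sqrt{\left(-16\right)^{2} + 33^{2}} = 15 \sqrt{256 + 1089} = 15 \sqrt{1345}$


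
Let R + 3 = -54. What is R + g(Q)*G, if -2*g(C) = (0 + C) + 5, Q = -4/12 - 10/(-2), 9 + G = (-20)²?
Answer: -11681/6 ≈ -1946.8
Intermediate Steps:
R = -57 (R = -3 - 54 = -57)
G = 391 (G = -9 + (-20)² = -9 + 400 = 391)
Q = 14/3 (Q = -4*1/12 - 10*(-½) = -⅓ + 5 = 14/3 ≈ 4.6667)
g(C) = -5/2 - C/2 (g(C) = -((0 + C) + 5)/2 = -(C + 5)/2 = -(5 + C)/2 = -5/2 - C/2)
R + g(Q)*G = -57 + (-5/2 - ½*14/3)*391 = -57 + (-5/2 - 7/3)*391 = -57 - 29/6*391 = -57 - 11339/6 = -11681/6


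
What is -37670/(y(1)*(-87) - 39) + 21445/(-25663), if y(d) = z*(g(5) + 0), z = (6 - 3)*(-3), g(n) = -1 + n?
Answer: -1033054595/79375659 ≈ -13.015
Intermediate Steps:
z = -9 (z = 3*(-3) = -9)
y(d) = -36 (y(d) = -9*((-1 + 5) + 0) = -9*(4 + 0) = -9*4 = -36)
-37670/(y(1)*(-87) - 39) + 21445/(-25663) = -37670/(-36*(-87) - 39) + 21445/(-25663) = -37670/(3132 - 39) + 21445*(-1/25663) = -37670/3093 - 21445/25663 = -1033054595/79375659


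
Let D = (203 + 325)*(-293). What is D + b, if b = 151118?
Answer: -3586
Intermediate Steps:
D = -154704 (D = 528*(-293) = -154704)
D + b = -154704 + 151118 = -3586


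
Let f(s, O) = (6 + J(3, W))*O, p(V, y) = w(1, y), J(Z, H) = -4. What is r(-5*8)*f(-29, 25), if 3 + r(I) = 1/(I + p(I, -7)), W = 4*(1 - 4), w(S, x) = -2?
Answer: -3175/21 ≈ -151.19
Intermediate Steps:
W = -12 (W = 4*(-3) = -12)
p(V, y) = -2
f(s, O) = 2*O (f(s, O) = (6 - 4)*O = 2*O)
r(I) = -3 + 1/(-2 + I) (r(I) = -3 + 1/(I - 2) = -3 + 1/(-2 + I))
r(-5*8)*f(-29, 25) = ((7 - (-15)*8)/(-2 - 5*8))*(2*25) = ((7 - 3*(-40))/(-2 - 40))*50 = ((7 + 120)/(-42))*50 = -1/42*127*50 = -127/42*50 = -3175/21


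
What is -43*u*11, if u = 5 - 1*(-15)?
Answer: -9460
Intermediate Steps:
u = 20 (u = 5 + 15 = 20)
-43*u*11 = -43*20*11 = -860*11 = -9460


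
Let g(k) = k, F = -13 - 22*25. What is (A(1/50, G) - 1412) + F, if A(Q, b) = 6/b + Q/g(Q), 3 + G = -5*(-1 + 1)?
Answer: -1976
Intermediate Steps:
F = -563 (F = -13 - 550 = -563)
G = -3 (G = -3 - 5*(-1 + 1) = -3 - 5*0 = -3 + 0 = -3)
A(Q, b) = 1 + 6/b (A(Q, b) = 6/b + Q/Q = 6/b + 1 = 1 + 6/b)
(A(1/50, G) - 1412) + F = ((6 - 3)/(-3) - 1412) - 563 = (-⅓*3 - 1412) - 563 = (-1 - 1412) - 563 = -1413 - 563 = -1976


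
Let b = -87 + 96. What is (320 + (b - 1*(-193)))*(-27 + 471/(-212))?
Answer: -1616895/106 ≈ -15254.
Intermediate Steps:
b = 9
(320 + (b - 1*(-193)))*(-27 + 471/(-212)) = (320 + (9 - 1*(-193)))*(-27 + 471/(-212)) = (320 + (9 + 193))*(-27 + 471*(-1/212)) = (320 + 202)*(-27 - 471/212) = 522*(-6195/212) = -1616895/106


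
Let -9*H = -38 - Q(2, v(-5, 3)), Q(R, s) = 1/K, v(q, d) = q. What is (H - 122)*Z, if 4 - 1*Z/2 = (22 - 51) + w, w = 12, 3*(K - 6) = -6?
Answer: -9891/2 ≈ -4945.5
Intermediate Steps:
K = 4 (K = 6 + (⅓)*(-6) = 6 - 2 = 4)
Q(R, s) = ¼ (Q(R, s) = 1/4 = ¼)
Z = 42 (Z = 8 - 2*((22 - 51) + 12) = 8 - 2*(-29 + 12) = 8 - 2*(-17) = 8 + 34 = 42)
H = 17/4 (H = -(-38 - 1*¼)/9 = -(-38 - ¼)/9 = -⅑*(-153/4) = 17/4 ≈ 4.2500)
(H - 122)*Z = (17/4 - 122)*42 = -471/4*42 = -9891/2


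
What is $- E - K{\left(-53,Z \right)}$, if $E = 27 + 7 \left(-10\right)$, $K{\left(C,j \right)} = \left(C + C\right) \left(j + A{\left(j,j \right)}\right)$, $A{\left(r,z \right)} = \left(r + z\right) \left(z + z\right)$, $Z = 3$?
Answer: $4177$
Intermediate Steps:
$A{\left(r,z \right)} = 2 z \left(r + z\right)$ ($A{\left(r,z \right)} = \left(r + z\right) 2 z = 2 z \left(r + z\right)$)
$K{\left(C,j \right)} = 2 C \left(j + 4 j^{2}\right)$ ($K{\left(C,j \right)} = \left(C + C\right) \left(j + 2 j \left(j + j\right)\right) = 2 C \left(j + 2 j 2 j\right) = 2 C \left(j + 4 j^{2}\right)$)
$E = -43$ ($E = 27 - 70 = -43$)
$- E - K{\left(-53,Z \right)} = \left(-1\right) \left(-43\right) - 2 \left(-53\right) 3 \left(1 + 4 \cdot 3\right) = 43 - 2 \left(-53\right) 3 \left(1 + 12\right) = 43 - 2 \left(-53\right) 3 \cdot 13 = 43 - -4134 = 43 + 4134 = 4177$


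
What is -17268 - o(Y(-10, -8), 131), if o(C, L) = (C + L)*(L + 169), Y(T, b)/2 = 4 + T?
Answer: -52968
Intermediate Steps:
Y(T, b) = 8 + 2*T (Y(T, b) = 2*(4 + T) = 8 + 2*T)
o(C, L) = (169 + L)*(C + L) (o(C, L) = (C + L)*(169 + L) = (169 + L)*(C + L))
-17268 - o(Y(-10, -8), 131) = -17268 - (131**2 + 169*(8 + 2*(-10)) + 169*131 + (8 + 2*(-10))*131) = -17268 - (17161 + 169*(8 - 20) + 22139 + (8 - 20)*131) = -17268 - (17161 + 169*(-12) + 22139 - 12*131) = -17268 - (17161 - 2028 + 22139 - 1572) = -17268 - 1*35700 = -17268 - 35700 = -52968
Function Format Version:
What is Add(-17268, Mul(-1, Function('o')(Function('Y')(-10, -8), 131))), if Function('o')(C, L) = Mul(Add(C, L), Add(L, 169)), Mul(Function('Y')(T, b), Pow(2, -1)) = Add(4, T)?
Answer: -52968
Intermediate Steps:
Function('Y')(T, b) = Add(8, Mul(2, T)) (Function('Y')(T, b) = Mul(2, Add(4, T)) = Add(8, Mul(2, T)))
Function('o')(C, L) = Mul(Add(169, L), Add(C, L)) (Function('o')(C, L) = Mul(Add(C, L), Add(169, L)) = Mul(Add(169, L), Add(C, L)))
Add(-17268, Mul(-1, Function('o')(Function('Y')(-10, -8), 131))) = Add(-17268, Mul(-1, Add(Pow(131, 2), Mul(169, Add(8, Mul(2, -10))), Mul(169, 131), Mul(Add(8, Mul(2, -10)), 131)))) = Add(-17268, Mul(-1, Add(17161, Mul(169, Add(8, -20)), 22139, Mul(Add(8, -20), 131)))) = Add(-17268, Mul(-1, Add(17161, Mul(169, -12), 22139, Mul(-12, 131)))) = Add(-17268, Mul(-1, Add(17161, -2028, 22139, -1572))) = Add(-17268, Mul(-1, 35700)) = Add(-17268, -35700) = -52968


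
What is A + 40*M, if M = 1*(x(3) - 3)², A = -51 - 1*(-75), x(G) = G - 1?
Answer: 64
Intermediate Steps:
x(G) = -1 + G
A = 24 (A = -51 + 75 = 24)
M = 1 (M = 1*((-1 + 3) - 3)² = 1*(2 - 3)² = 1*(-1)² = 1*1 = 1)
A + 40*M = 24 + 40*1 = 24 + 40 = 64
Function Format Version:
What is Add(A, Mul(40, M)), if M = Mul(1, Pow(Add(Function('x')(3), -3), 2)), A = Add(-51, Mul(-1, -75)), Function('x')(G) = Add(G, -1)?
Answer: 64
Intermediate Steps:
Function('x')(G) = Add(-1, G)
A = 24 (A = Add(-51, 75) = 24)
M = 1 (M = Mul(1, Pow(Add(Add(-1, 3), -3), 2)) = Mul(1, Pow(Add(2, -3), 2)) = Mul(1, Pow(-1, 2)) = Mul(1, 1) = 1)
Add(A, Mul(40, M)) = Add(24, Mul(40, 1)) = Add(24, 40) = 64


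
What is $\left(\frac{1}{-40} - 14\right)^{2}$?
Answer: $\frac{314721}{1600} \approx 196.7$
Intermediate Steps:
$\left(\frac{1}{-40} - 14\right)^{2} = \left(- \frac{1}{40} - 14\right)^{2} = \left(- \frac{561}{40}\right)^{2} = \frac{314721}{1600}$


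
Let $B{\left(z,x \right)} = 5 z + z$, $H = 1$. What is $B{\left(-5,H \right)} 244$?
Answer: $-7320$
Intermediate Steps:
$B{\left(z,x \right)} = 6 z$
$B{\left(-5,H \right)} 244 = 6 \left(-5\right) 244 = \left(-30\right) 244 = -7320$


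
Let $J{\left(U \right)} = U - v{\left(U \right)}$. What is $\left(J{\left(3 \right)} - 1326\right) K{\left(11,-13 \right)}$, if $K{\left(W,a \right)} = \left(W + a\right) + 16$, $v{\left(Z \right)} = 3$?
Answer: $-18564$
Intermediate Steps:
$J{\left(U \right)} = -3 + U$ ($J{\left(U \right)} = U - 3 = -3 + U$)
$K{\left(W,a \right)} = 16 + W + a$
$\left(J{\left(3 \right)} - 1326\right) K{\left(11,-13 \right)} = \left(\left(-3 + 3\right) - 1326\right) \left(16 + 11 - 13\right) = \left(0 - 1326\right) 14 = \left(-1326\right) 14 = -18564$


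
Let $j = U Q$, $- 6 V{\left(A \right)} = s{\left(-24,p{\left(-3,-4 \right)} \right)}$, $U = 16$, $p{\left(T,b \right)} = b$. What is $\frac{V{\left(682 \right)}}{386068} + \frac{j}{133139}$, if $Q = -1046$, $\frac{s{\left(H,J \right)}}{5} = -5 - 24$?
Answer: $- \frac{38748099133}{308404244712} \approx -0.12564$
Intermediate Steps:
$s{\left(H,J \right)} = -145$ ($s{\left(H,J \right)} = 5 \left(-5 - 24\right) = 5 \left(-29\right) = -145$)
$V{\left(A \right)} = \frac{145}{6}$ ($V{\left(A \right)} = \left(- \frac{1}{6}\right) \left(-145\right) = \frac{145}{6}$)
$j = -16736$ ($j = 16 \left(-1046\right) = -16736$)
$\frac{V{\left(682 \right)}}{386068} + \frac{j}{133139} = \frac{145}{6 \cdot 386068} - \frac{16736}{133139} = \frac{145}{6} \cdot \frac{1}{386068} - \frac{16736}{133139} = \frac{145}{2316408} - \frac{16736}{133139} = - \frac{38748099133}{308404244712}$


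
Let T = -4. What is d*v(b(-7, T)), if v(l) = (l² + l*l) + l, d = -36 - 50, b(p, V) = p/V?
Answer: -2709/4 ≈ -677.25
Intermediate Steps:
d = -86
v(l) = l + 2*l² (v(l) = (l² + l²) + l = 2*l² + l = l + 2*l²)
d*v(b(-7, T)) = -86*(-7/(-4))*(1 + 2*(-7/(-4))) = -86*(-7*(-¼))*(1 + 2*(-7*(-¼))) = -301*(1 + 2*(7/4))/2 = -301*(1 + 7/2)/2 = -301*9/(2*2) = -86*63/8 = -2709/4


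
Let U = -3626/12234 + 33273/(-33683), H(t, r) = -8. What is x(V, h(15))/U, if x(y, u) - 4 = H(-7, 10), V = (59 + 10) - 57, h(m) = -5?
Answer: 206038911/66149555 ≈ 3.1147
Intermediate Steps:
V = 12 (V = 69 - 57 = 12)
x(y, u) = -4 (x(y, u) = 4 - 8 = -4)
U = -264598220/206038911 (U = -3626*1/12234 + 33273*(-1/33683) = -1813/6117 - 33273/33683 = -264598220/206038911 ≈ -1.2842)
x(V, h(15))/U = -4/(-264598220/206038911) = -4*(-206038911/264598220) = 206038911/66149555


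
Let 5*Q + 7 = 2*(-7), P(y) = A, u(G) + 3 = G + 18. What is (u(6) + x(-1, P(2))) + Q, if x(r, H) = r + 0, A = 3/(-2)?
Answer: 79/5 ≈ 15.800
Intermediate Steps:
u(G) = 15 + G (u(G) = -3 + (G + 18) = -3 + (18 + G) = 15 + G)
A = -3/2 (A = 3*(-½) = -3/2 ≈ -1.5000)
P(y) = -3/2
Q = -21/5 (Q = -7/5 + (2*(-7))/5 = -7/5 + (⅕)*(-14) = -7/5 - 14/5 = -21/5 ≈ -4.2000)
x(r, H) = r
(u(6) + x(-1, P(2))) + Q = ((15 + 6) - 1) - 21/5 = (21 - 1) - 21/5 = 20 - 21/5 = 79/5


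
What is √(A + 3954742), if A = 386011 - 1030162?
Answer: √3310591 ≈ 1819.5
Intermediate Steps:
A = -644151
√(A + 3954742) = √(-644151 + 3954742) = √3310591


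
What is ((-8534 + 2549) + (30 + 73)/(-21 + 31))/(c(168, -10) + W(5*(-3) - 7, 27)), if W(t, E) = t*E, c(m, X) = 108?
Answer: 59747/4860 ≈ 12.294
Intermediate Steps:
W(t, E) = E*t
((-8534 + 2549) + (30 + 73)/(-21 + 31))/(c(168, -10) + W(5*(-3) - 7, 27)) = ((-8534 + 2549) + (30 + 73)/(-21 + 31))/(108 + 27*(5*(-3) - 7)) = (-5985 + 103/10)/(108 + 27*(-15 - 7)) = (-5985 + (⅒)*103)/(108 + 27*(-22)) = (-5985 + 103/10)/(108 - 594) = -59747/10/(-486) = -59747/10*(-1/486) = 59747/4860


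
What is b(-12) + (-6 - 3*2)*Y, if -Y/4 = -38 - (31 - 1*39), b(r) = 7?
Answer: -1433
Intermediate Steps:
Y = 120 (Y = -4*(-38 - (31 - 1*39)) = -4*(-38 - (31 - 39)) = -4*(-38 - 1*(-8)) = -4*(-38 + 8) = -4*(-30) = 120)
b(-12) + (-6 - 3*2)*Y = 7 + (-6 - 3*2)*120 = 7 + (-6 - 6)*120 = 7 - 12*120 = 7 - 1440 = -1433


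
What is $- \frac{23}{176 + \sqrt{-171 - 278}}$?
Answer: $- \frac{4048}{31425} + \frac{23 i \sqrt{449}}{31425} \approx -0.12881 + 0.015509 i$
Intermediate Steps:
$- \frac{23}{176 + \sqrt{-171 - 278}} = - \frac{23}{176 + \sqrt{-449}} = - \frac{23}{176 + i \sqrt{449}}$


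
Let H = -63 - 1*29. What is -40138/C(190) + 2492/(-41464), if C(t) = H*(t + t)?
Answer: 98572607/90598840 ≈ 1.0880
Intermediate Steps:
H = -92 (H = -63 - 29 = -92)
C(t) = -184*t (C(t) = -92*(t + t) = -184*t)
-40138/C(190) + 2492/(-41464) = -40138/((-184*190)) + 2492/(-41464) = -40138/(-34960) + 2492*(-1/41464) = -40138*(-1/34960) - 623/10366 = 20069/17480 - 623/10366 = 98572607/90598840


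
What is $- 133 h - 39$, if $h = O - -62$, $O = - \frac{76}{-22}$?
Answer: $- \frac{96189}{11} \approx -8744.5$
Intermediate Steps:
$O = \frac{38}{11}$ ($O = \left(-76\right) \left(- \frac{1}{22}\right) = \frac{38}{11} \approx 3.4545$)
$h = \frac{720}{11}$ ($h = \frac{38}{11} - -62 = \frac{38}{11} + 62 = \frac{720}{11} \approx 65.455$)
$- 133 h - 39 = \left(-133\right) \frac{720}{11} - 39 = - \frac{95760}{11} - 39 = - \frac{96189}{11}$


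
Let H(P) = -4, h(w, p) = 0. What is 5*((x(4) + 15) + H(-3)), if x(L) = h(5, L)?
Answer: 55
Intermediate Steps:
x(L) = 0
5*((x(4) + 15) + H(-3)) = 5*((0 + 15) - 4) = 5*(15 - 4) = 5*11 = 55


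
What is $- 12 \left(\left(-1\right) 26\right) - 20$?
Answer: $292$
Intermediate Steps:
$- 12 \left(\left(-1\right) 26\right) - 20 = \left(-12\right) \left(-26\right) - 20 = 312 - 20 = 292$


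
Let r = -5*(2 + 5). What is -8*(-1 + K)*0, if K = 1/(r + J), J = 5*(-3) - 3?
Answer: 0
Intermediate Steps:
J = -18 (J = -15 - 3 = -18)
r = -35 (r = -5*7 = -35)
K = -1/53 (K = 1/(-35 - 18) = 1/(-53) = -1/53 ≈ -0.018868)
-8*(-1 + K)*0 = -8*(-1 - 1/53)*0 = -(-432)*0/53 = -8*0 = 0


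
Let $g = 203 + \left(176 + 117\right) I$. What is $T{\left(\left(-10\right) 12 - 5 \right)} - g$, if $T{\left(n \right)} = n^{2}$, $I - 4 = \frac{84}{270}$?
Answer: $\frac{637148}{45} \approx 14159.0$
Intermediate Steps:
$I = \frac{194}{45}$ ($I = 4 + \frac{84}{270} = 4 + 84 \cdot \frac{1}{270} = 4 + \frac{14}{45} = \frac{194}{45} \approx 4.3111$)
$g = \frac{65977}{45}$ ($g = 203 + \left(176 + 117\right) \frac{194}{45} = 203 + 293 \cdot \frac{194}{45} = 203 + \frac{56842}{45} = \frac{65977}{45} \approx 1466.2$)
$T{\left(\left(-10\right) 12 - 5 \right)} - g = \left(\left(-10\right) 12 - 5\right)^{2} - \frac{65977}{45} = \left(-120 - 5\right)^{2} - \frac{65977}{45} = \left(-125\right)^{2} - \frac{65977}{45} = 15625 - \frac{65977}{45} = \frac{637148}{45}$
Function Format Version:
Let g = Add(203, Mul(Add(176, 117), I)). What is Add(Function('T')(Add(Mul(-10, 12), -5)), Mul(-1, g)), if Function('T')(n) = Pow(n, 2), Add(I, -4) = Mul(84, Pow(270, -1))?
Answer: Rational(637148, 45) ≈ 14159.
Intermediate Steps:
I = Rational(194, 45) (I = Add(4, Mul(84, Pow(270, -1))) = Add(4, Mul(84, Rational(1, 270))) = Add(4, Rational(14, 45)) = Rational(194, 45) ≈ 4.3111)
g = Rational(65977, 45) (g = Add(203, Mul(Add(176, 117), Rational(194, 45))) = Add(203, Mul(293, Rational(194, 45))) = Add(203, Rational(56842, 45)) = Rational(65977, 45) ≈ 1466.2)
Add(Function('T')(Add(Mul(-10, 12), -5)), Mul(-1, g)) = Add(Pow(Add(Mul(-10, 12), -5), 2), Mul(-1, Rational(65977, 45))) = Add(Pow(Add(-120, -5), 2), Rational(-65977, 45)) = Add(Pow(-125, 2), Rational(-65977, 45)) = Add(15625, Rational(-65977, 45)) = Rational(637148, 45)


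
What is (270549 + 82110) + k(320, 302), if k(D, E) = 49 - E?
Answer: 352406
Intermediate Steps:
(270549 + 82110) + k(320, 302) = (270549 + 82110) + (49 - 1*302) = 352659 + (49 - 302) = 352659 - 253 = 352406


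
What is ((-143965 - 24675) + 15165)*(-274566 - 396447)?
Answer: 102983720175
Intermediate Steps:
((-143965 - 24675) + 15165)*(-274566 - 396447) = (-168640 + 15165)*(-671013) = -153475*(-671013) = 102983720175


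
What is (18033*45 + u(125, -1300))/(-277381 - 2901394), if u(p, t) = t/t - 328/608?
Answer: -12334579/48317380 ≈ -0.25528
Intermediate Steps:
u(p, t) = 35/76 (u(p, t) = 1 - 328*1/608 = 1 - 41/76 = 35/76)
(18033*45 + u(125, -1300))/(-277381 - 2901394) = (18033*45 + 35/76)/(-277381 - 2901394) = (811485 + 35/76)/(-3178775) = (61672895/76)*(-1/3178775) = -12334579/48317380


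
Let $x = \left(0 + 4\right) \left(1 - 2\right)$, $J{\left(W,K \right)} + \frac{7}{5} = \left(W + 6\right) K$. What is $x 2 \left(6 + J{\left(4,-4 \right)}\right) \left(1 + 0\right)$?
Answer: $\frac{1416}{5} \approx 283.2$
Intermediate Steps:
$J{\left(W,K \right)} = - \frac{7}{5} + K \left(6 + W\right)$ ($J{\left(W,K \right)} = - \frac{7}{5} + \left(W + 6\right) K = - \frac{7}{5} + \left(6 + W\right) K = - \frac{7}{5} + K \left(6 + W\right)$)
$x = -4$ ($x = 4 \left(-1\right) = -4$)
$x 2 \left(6 + J{\left(4,-4 \right)}\right) \left(1 + 0\right) = \left(-4\right) 2 \left(6 - \frac{207}{5}\right) \left(1 + 0\right) = - 8 \left(6 - \frac{207}{5}\right) 1 = - 8 \left(\left(- \frac{177}{5}\right) 1\right) = \left(-8\right) \left(- \frac{177}{5}\right) = \frac{1416}{5}$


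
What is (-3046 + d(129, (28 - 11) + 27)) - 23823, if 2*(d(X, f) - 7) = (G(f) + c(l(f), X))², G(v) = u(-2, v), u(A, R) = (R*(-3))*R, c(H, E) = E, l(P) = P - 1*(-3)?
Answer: 32197317/2 ≈ 1.6099e+7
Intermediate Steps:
l(P) = 3 + P (l(P) = P + 3 = 3 + P)
u(A, R) = -3*R² (u(A, R) = (-3*R)*R = -3*R²)
G(v) = -3*v²
d(X, f) = 7 + (X - 3*f²)²/2 (d(X, f) = 7 + (-3*f² + X)²/2 = 7 + (X - 3*f²)²/2)
(-3046 + d(129, (28 - 11) + 27)) - 23823 = (-3046 + (7 + (129 - 3*((28 - 11) + 27)²)²/2)) - 23823 = (-3046 + (7 + (129 - 3*(17 + 27)²)²/2)) - 23823 = (-3046 + (7 + (129 - 3*44²)²/2)) - 23823 = (-3046 + (7 + (129 - 3*1936)²/2)) - 23823 = (-3046 + (7 + (129 - 5808)²/2)) - 23823 = (-3046 + (7 + (½)*(-5679)²)) - 23823 = (-3046 + (7 + (½)*32251041)) - 23823 = (-3046 + (7 + 32251041/2)) - 23823 = (-3046 + 32251055/2) - 23823 = 32244963/2 - 23823 = 32197317/2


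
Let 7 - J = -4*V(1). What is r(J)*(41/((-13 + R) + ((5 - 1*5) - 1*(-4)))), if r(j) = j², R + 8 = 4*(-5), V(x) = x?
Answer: -4961/37 ≈ -134.08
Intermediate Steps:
R = -28 (R = -8 + 4*(-5) = -8 - 20 = -28)
J = 11 (J = 7 - (-4) = 7 - 1*(-4) = 7 + 4 = 11)
r(J)*(41/((-13 + R) + ((5 - 1*5) - 1*(-4)))) = 11²*(41/((-13 - 28) + ((5 - 1*5) - 1*(-4)))) = 121*(41/(-41 + ((5 - 5) + 4))) = 121*(41/(-41 + (0 + 4))) = 121*(41/(-41 + 4)) = 121*(41/(-37)) = 121*(41*(-1/37)) = 121*(-41/37) = -4961/37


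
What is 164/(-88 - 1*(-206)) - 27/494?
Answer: 38915/29146 ≈ 1.3352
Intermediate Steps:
164/(-88 - 1*(-206)) - 27/494 = 164/(-88 + 206) - 27*1/494 = 164/118 - 27/494 = 164*(1/118) - 27/494 = 82/59 - 27/494 = 38915/29146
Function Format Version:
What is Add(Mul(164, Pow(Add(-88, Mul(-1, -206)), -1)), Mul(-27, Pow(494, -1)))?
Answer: Rational(38915, 29146) ≈ 1.3352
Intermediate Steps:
Add(Mul(164, Pow(Add(-88, Mul(-1, -206)), -1)), Mul(-27, Pow(494, -1))) = Add(Mul(164, Pow(Add(-88, 206), -1)), Mul(-27, Rational(1, 494))) = Add(Mul(164, Pow(118, -1)), Rational(-27, 494)) = Add(Mul(164, Rational(1, 118)), Rational(-27, 494)) = Add(Rational(82, 59), Rational(-27, 494)) = Rational(38915, 29146)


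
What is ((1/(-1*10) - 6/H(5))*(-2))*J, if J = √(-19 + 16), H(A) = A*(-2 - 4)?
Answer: -I*√3/5 ≈ -0.34641*I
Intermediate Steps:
H(A) = -6*A (H(A) = A*(-6) = -6*A)
J = I*√3 (J = √(-3) = I*√3 ≈ 1.732*I)
((1/(-1*10) - 6/H(5))*(-2))*J = ((1/(-1*10) - 6/((-6*5)))*(-2))*(I*√3) = ((-1*⅒ - 6/(-30))*(-2))*(I*√3) = ((-⅒ - 6*(-1/30))*(-2))*(I*√3) = ((-⅒ + ⅕)*(-2))*(I*√3) = ((⅒)*(-2))*(I*√3) = -I*√3/5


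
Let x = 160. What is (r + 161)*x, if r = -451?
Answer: -46400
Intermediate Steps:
(r + 161)*x = (-451 + 161)*160 = -290*160 = -46400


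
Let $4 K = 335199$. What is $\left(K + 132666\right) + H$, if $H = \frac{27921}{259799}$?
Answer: $\frac{224950453221}{1039196} \approx 2.1647 \cdot 10^{5}$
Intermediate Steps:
$K = \frac{335199}{4}$ ($K = \frac{1}{4} \cdot 335199 = \frac{335199}{4} \approx 83800.0$)
$H = \frac{27921}{259799}$ ($H = 27921 \cdot \frac{1}{259799} = \frac{27921}{259799} \approx 0.10747$)
$\left(K + 132666\right) + H = \left(\frac{335199}{4} + 132666\right) + \frac{27921}{259799} = \frac{865863}{4} + \frac{27921}{259799} = \frac{224950453221}{1039196}$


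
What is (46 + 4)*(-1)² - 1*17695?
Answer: -17645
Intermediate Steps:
(46 + 4)*(-1)² - 1*17695 = 50*1 - 17695 = 50 - 17695 = -17645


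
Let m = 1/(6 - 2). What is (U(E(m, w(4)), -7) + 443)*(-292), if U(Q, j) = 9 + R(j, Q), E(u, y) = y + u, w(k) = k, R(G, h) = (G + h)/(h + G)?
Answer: -132276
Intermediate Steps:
R(G, h) = 1 (R(G, h) = (G + h)/(G + h) = 1)
m = 1/4 ≈ 0.25000
E(u, y) = u + y
U(Q, j) = 10 (U(Q, j) = 9 + 1 = 10)
(U(E(m, w(4)), -7) + 443)*(-292) = (10 + 443)*(-292) = 453*(-292) = -132276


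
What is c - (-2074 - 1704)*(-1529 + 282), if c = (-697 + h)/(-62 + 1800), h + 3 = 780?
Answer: -4094003214/869 ≈ -4.7112e+6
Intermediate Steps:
h = 777 (h = -3 + 780 = 777)
c = 40/869 (c = (-697 + 777)/(-62 + 1800) = 80/1738 = 80*(1/1738) = 40/869 ≈ 0.046030)
c - (-2074 - 1704)*(-1529 + 282) = 40/869 - (-2074 - 1704)*(-1529 + 282) = 40/869 - (-3778)*(-1247) = 40/869 - 1*4711166 = 40/869 - 4711166 = -4094003214/869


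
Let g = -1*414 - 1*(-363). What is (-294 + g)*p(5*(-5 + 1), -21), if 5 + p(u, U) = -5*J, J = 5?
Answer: 10350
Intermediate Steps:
p(u, U) = -30 (p(u, U) = -5 - 5*5 = -5 - 25 = -30)
g = -51 (g = -414 + 363 = -51)
(-294 + g)*p(5*(-5 + 1), -21) = (-294 - 51)*(-30) = -345*(-30) = 10350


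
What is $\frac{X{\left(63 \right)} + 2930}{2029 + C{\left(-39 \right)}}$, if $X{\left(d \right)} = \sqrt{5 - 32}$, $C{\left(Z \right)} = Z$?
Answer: $\frac{293}{199} + \frac{3 i \sqrt{3}}{1990} \approx 1.4724 + 0.0026111 i$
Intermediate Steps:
$X{\left(d \right)} = 3 i \sqrt{3}$ ($X{\left(d \right)} = \sqrt{-27} = 3 i \sqrt{3}$)
$\frac{X{\left(63 \right)} + 2930}{2029 + C{\left(-39 \right)}} = \frac{3 i \sqrt{3} + 2930}{2029 - 39} = \frac{2930 + 3 i \sqrt{3}}{1990} = \left(2930 + 3 i \sqrt{3}\right) \frac{1}{1990} = \frac{293}{199} + \frac{3 i \sqrt{3}}{1990}$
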